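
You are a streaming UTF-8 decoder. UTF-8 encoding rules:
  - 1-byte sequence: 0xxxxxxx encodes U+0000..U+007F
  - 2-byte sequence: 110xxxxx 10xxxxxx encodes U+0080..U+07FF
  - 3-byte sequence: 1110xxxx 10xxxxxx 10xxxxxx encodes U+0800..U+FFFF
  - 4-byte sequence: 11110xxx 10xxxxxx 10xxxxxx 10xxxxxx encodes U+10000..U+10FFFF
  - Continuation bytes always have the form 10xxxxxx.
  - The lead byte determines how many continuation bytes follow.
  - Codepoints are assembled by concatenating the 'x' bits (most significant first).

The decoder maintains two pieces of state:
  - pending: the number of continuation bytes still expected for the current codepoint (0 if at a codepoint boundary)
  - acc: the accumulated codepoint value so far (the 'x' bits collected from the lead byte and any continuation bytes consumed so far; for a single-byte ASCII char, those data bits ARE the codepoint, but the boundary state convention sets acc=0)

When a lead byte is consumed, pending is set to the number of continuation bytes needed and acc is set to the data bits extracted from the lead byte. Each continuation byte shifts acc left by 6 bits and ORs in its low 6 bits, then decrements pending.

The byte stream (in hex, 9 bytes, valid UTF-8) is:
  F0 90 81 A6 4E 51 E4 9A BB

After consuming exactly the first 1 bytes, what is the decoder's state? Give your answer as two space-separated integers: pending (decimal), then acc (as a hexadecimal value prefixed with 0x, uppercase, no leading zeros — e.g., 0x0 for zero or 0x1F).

Answer: 3 0x0

Derivation:
Byte[0]=F0: 4-byte lead. pending=3, acc=0x0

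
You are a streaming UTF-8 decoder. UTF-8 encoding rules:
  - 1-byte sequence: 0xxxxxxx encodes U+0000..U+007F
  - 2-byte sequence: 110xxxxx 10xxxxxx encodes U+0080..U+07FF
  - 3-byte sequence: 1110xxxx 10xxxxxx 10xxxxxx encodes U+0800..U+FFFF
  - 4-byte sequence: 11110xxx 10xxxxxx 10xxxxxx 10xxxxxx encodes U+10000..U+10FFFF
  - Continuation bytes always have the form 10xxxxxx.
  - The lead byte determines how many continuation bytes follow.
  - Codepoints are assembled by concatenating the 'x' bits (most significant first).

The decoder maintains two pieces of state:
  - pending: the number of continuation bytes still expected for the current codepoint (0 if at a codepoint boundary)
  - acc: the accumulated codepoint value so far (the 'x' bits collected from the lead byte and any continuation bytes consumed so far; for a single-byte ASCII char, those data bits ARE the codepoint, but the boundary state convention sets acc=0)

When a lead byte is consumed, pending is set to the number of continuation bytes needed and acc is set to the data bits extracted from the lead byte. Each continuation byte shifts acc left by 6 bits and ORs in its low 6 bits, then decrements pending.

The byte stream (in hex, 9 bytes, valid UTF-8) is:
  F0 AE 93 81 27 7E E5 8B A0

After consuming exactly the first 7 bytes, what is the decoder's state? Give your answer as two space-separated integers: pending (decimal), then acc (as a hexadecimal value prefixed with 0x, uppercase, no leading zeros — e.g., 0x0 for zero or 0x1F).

Byte[0]=F0: 4-byte lead. pending=3, acc=0x0
Byte[1]=AE: continuation. acc=(acc<<6)|0x2E=0x2E, pending=2
Byte[2]=93: continuation. acc=(acc<<6)|0x13=0xB93, pending=1
Byte[3]=81: continuation. acc=(acc<<6)|0x01=0x2E4C1, pending=0
Byte[4]=27: 1-byte. pending=0, acc=0x0
Byte[5]=7E: 1-byte. pending=0, acc=0x0
Byte[6]=E5: 3-byte lead. pending=2, acc=0x5

Answer: 2 0x5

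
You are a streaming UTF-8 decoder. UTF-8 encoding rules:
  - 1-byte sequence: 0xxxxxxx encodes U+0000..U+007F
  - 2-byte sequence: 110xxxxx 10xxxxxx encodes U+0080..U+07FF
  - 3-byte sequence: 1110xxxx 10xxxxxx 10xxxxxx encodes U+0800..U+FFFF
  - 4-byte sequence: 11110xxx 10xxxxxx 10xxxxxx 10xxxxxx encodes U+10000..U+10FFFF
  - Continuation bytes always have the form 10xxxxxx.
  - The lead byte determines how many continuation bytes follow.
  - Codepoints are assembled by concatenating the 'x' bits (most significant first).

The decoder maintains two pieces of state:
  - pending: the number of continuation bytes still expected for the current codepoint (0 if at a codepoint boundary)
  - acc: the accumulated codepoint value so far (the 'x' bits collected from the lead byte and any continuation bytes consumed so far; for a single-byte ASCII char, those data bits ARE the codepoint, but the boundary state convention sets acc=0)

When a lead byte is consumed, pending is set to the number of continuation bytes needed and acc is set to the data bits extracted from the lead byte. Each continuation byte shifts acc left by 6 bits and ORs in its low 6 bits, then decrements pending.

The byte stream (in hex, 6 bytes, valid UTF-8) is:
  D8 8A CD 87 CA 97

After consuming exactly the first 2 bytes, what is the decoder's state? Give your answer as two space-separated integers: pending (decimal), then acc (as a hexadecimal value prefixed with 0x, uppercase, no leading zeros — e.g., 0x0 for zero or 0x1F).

Byte[0]=D8: 2-byte lead. pending=1, acc=0x18
Byte[1]=8A: continuation. acc=(acc<<6)|0x0A=0x60A, pending=0

Answer: 0 0x60A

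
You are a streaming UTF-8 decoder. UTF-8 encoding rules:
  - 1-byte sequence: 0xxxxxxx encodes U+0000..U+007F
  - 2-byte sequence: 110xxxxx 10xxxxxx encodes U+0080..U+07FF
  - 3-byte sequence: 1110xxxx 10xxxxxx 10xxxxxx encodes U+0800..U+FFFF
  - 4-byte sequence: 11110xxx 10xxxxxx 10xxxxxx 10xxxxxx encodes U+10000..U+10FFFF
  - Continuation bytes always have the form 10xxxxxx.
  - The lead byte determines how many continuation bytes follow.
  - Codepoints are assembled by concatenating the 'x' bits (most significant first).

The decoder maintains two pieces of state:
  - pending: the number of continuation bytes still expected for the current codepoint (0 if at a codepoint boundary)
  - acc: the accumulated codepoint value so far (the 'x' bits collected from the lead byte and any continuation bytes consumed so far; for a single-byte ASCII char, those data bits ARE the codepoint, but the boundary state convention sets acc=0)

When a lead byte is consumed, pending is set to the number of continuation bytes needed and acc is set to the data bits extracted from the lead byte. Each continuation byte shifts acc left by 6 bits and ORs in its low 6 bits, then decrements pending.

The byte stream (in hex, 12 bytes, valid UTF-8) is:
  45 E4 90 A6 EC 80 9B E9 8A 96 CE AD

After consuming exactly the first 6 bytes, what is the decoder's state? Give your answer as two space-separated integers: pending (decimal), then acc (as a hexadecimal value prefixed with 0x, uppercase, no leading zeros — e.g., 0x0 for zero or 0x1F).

Byte[0]=45: 1-byte. pending=0, acc=0x0
Byte[1]=E4: 3-byte lead. pending=2, acc=0x4
Byte[2]=90: continuation. acc=(acc<<6)|0x10=0x110, pending=1
Byte[3]=A6: continuation. acc=(acc<<6)|0x26=0x4426, pending=0
Byte[4]=EC: 3-byte lead. pending=2, acc=0xC
Byte[5]=80: continuation. acc=(acc<<6)|0x00=0x300, pending=1

Answer: 1 0x300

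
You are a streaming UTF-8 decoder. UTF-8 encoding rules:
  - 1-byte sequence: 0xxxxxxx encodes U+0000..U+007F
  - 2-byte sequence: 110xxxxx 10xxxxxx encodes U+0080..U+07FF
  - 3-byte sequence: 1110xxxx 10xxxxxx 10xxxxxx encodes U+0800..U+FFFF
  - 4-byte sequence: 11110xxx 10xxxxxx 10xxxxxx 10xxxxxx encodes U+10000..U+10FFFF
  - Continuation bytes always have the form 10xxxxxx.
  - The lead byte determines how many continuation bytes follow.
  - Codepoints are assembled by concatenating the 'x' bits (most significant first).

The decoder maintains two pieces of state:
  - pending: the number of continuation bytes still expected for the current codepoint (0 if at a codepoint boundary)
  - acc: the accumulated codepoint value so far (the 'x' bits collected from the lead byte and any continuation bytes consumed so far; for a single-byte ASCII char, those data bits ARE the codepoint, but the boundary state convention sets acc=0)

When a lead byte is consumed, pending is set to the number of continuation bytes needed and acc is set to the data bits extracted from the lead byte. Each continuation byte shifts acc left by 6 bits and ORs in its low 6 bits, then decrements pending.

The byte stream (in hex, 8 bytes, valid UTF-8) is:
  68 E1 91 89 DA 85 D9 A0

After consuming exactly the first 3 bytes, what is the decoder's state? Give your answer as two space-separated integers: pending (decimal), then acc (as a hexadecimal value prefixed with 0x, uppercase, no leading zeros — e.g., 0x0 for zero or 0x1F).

Byte[0]=68: 1-byte. pending=0, acc=0x0
Byte[1]=E1: 3-byte lead. pending=2, acc=0x1
Byte[2]=91: continuation. acc=(acc<<6)|0x11=0x51, pending=1

Answer: 1 0x51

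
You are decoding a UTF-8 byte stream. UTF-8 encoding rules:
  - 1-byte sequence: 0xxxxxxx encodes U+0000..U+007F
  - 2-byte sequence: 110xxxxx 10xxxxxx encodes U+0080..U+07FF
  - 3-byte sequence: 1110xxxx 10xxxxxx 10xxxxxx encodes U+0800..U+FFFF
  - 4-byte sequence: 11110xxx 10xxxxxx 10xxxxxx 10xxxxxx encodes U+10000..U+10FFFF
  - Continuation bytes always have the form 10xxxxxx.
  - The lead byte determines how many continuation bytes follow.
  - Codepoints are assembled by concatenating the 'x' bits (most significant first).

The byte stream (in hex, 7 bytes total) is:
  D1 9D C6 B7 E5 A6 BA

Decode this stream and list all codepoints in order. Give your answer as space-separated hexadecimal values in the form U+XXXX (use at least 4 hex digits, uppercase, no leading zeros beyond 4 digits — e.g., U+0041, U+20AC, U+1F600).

Byte[0]=D1: 2-byte lead, need 1 cont bytes. acc=0x11
Byte[1]=9D: continuation. acc=(acc<<6)|0x1D=0x45D
Completed: cp=U+045D (starts at byte 0)
Byte[2]=C6: 2-byte lead, need 1 cont bytes. acc=0x6
Byte[3]=B7: continuation. acc=(acc<<6)|0x37=0x1B7
Completed: cp=U+01B7 (starts at byte 2)
Byte[4]=E5: 3-byte lead, need 2 cont bytes. acc=0x5
Byte[5]=A6: continuation. acc=(acc<<6)|0x26=0x166
Byte[6]=BA: continuation. acc=(acc<<6)|0x3A=0x59BA
Completed: cp=U+59BA (starts at byte 4)

Answer: U+045D U+01B7 U+59BA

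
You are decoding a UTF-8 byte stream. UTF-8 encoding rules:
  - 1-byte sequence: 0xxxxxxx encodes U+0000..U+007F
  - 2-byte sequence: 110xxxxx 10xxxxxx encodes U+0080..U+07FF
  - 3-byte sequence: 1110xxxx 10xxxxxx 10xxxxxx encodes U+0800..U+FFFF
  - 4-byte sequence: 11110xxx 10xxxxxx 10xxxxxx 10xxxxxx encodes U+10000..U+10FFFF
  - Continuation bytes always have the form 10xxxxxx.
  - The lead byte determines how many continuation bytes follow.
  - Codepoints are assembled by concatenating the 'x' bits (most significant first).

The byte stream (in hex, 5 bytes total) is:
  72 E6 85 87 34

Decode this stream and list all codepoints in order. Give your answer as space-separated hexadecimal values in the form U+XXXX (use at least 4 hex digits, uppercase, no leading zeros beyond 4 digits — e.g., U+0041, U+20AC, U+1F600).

Answer: U+0072 U+6147 U+0034

Derivation:
Byte[0]=72: 1-byte ASCII. cp=U+0072
Byte[1]=E6: 3-byte lead, need 2 cont bytes. acc=0x6
Byte[2]=85: continuation. acc=(acc<<6)|0x05=0x185
Byte[3]=87: continuation. acc=(acc<<6)|0x07=0x6147
Completed: cp=U+6147 (starts at byte 1)
Byte[4]=34: 1-byte ASCII. cp=U+0034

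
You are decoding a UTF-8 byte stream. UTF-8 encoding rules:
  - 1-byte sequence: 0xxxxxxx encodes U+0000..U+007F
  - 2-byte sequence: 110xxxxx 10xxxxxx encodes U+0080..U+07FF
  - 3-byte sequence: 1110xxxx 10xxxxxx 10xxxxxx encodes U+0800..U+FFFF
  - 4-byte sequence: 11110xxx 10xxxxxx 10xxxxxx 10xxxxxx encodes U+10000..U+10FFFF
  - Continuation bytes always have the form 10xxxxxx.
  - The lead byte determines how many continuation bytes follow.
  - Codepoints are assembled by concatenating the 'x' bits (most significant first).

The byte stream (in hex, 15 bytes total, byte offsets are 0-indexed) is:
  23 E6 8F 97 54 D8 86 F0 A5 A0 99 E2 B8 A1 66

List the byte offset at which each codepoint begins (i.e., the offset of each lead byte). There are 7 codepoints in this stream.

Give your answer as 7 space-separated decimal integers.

Answer: 0 1 4 5 7 11 14

Derivation:
Byte[0]=23: 1-byte ASCII. cp=U+0023
Byte[1]=E6: 3-byte lead, need 2 cont bytes. acc=0x6
Byte[2]=8F: continuation. acc=(acc<<6)|0x0F=0x18F
Byte[3]=97: continuation. acc=(acc<<6)|0x17=0x63D7
Completed: cp=U+63D7 (starts at byte 1)
Byte[4]=54: 1-byte ASCII. cp=U+0054
Byte[5]=D8: 2-byte lead, need 1 cont bytes. acc=0x18
Byte[6]=86: continuation. acc=(acc<<6)|0x06=0x606
Completed: cp=U+0606 (starts at byte 5)
Byte[7]=F0: 4-byte lead, need 3 cont bytes. acc=0x0
Byte[8]=A5: continuation. acc=(acc<<6)|0x25=0x25
Byte[9]=A0: continuation. acc=(acc<<6)|0x20=0x960
Byte[10]=99: continuation. acc=(acc<<6)|0x19=0x25819
Completed: cp=U+25819 (starts at byte 7)
Byte[11]=E2: 3-byte lead, need 2 cont bytes. acc=0x2
Byte[12]=B8: continuation. acc=(acc<<6)|0x38=0xB8
Byte[13]=A1: continuation. acc=(acc<<6)|0x21=0x2E21
Completed: cp=U+2E21 (starts at byte 11)
Byte[14]=66: 1-byte ASCII. cp=U+0066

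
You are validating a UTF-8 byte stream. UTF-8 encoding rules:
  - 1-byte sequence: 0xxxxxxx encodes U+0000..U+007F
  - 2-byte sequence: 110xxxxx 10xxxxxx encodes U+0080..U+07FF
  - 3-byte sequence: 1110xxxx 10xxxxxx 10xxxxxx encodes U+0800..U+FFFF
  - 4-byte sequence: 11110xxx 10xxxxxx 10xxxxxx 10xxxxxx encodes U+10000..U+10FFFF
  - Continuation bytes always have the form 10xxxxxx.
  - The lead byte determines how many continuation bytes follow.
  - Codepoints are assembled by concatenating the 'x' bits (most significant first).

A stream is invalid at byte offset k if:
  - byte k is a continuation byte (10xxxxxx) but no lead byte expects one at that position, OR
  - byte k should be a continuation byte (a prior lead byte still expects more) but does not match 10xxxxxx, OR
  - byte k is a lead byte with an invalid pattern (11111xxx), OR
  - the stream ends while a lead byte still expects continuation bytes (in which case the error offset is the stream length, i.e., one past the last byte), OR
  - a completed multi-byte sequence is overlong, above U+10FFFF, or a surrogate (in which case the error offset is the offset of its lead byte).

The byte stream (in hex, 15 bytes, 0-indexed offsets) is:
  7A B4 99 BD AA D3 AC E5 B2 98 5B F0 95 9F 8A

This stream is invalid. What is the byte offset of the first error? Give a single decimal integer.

Byte[0]=7A: 1-byte ASCII. cp=U+007A
Byte[1]=B4: INVALID lead byte (not 0xxx/110x/1110/11110)

Answer: 1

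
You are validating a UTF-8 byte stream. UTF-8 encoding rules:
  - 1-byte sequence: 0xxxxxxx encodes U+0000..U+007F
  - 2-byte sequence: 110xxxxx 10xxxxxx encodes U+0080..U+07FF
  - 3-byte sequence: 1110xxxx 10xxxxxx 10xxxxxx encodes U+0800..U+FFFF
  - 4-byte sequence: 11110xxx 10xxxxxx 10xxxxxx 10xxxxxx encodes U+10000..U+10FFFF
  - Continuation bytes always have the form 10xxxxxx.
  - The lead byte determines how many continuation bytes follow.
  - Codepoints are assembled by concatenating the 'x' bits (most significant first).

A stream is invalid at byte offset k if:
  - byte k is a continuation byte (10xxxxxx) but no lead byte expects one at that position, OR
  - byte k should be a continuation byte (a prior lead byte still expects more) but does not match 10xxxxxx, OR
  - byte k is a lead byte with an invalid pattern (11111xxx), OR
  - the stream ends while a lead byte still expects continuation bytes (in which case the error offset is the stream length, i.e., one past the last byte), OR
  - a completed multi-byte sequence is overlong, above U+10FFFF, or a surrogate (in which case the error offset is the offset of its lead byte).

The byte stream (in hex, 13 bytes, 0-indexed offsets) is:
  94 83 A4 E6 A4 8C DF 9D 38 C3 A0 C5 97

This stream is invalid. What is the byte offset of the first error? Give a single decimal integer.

Answer: 0

Derivation:
Byte[0]=94: INVALID lead byte (not 0xxx/110x/1110/11110)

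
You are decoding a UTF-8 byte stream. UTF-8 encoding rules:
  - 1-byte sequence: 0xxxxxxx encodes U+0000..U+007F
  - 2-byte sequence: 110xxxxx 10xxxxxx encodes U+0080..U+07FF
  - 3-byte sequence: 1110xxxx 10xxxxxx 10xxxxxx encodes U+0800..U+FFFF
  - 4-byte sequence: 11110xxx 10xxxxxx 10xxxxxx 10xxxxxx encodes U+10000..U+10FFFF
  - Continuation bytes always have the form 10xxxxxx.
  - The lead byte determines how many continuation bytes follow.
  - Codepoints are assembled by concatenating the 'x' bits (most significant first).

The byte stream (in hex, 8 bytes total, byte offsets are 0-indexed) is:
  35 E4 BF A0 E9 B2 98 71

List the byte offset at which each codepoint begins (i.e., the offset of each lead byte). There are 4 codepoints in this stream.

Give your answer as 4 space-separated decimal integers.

Answer: 0 1 4 7

Derivation:
Byte[0]=35: 1-byte ASCII. cp=U+0035
Byte[1]=E4: 3-byte lead, need 2 cont bytes. acc=0x4
Byte[2]=BF: continuation. acc=(acc<<6)|0x3F=0x13F
Byte[3]=A0: continuation. acc=(acc<<6)|0x20=0x4FE0
Completed: cp=U+4FE0 (starts at byte 1)
Byte[4]=E9: 3-byte lead, need 2 cont bytes. acc=0x9
Byte[5]=B2: continuation. acc=(acc<<6)|0x32=0x272
Byte[6]=98: continuation. acc=(acc<<6)|0x18=0x9C98
Completed: cp=U+9C98 (starts at byte 4)
Byte[7]=71: 1-byte ASCII. cp=U+0071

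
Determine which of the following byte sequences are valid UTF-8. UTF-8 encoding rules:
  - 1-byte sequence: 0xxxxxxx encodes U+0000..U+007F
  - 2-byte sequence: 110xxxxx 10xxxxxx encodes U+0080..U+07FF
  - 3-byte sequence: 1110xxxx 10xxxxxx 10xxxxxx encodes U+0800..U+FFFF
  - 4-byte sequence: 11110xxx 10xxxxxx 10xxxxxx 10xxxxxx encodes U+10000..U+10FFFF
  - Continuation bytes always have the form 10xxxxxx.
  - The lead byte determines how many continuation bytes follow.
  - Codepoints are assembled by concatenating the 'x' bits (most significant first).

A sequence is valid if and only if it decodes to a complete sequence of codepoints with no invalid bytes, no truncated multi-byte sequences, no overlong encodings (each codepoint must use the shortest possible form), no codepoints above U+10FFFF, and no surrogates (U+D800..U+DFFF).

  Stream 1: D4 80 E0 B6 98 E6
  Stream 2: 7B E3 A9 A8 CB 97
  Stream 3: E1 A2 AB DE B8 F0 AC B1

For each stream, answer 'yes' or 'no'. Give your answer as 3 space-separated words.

Answer: no yes no

Derivation:
Stream 1: error at byte offset 6. INVALID
Stream 2: decodes cleanly. VALID
Stream 3: error at byte offset 8. INVALID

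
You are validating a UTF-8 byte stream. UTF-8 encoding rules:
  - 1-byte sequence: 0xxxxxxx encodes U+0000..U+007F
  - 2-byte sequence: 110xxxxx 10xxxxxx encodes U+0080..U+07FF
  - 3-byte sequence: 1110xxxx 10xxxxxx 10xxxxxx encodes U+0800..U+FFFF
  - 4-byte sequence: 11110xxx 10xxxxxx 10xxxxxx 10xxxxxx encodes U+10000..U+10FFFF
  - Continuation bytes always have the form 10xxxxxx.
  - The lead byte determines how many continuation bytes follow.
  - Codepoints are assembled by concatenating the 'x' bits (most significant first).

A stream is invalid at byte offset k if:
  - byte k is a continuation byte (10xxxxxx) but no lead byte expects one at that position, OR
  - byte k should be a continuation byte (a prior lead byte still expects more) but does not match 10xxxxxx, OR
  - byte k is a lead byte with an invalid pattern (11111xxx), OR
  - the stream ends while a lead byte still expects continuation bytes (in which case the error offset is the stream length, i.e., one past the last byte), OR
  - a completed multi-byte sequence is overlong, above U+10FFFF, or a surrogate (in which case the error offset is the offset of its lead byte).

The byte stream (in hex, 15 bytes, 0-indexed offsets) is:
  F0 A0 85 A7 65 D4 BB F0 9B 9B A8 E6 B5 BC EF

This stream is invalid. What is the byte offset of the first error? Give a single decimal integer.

Byte[0]=F0: 4-byte lead, need 3 cont bytes. acc=0x0
Byte[1]=A0: continuation. acc=(acc<<6)|0x20=0x20
Byte[2]=85: continuation. acc=(acc<<6)|0x05=0x805
Byte[3]=A7: continuation. acc=(acc<<6)|0x27=0x20167
Completed: cp=U+20167 (starts at byte 0)
Byte[4]=65: 1-byte ASCII. cp=U+0065
Byte[5]=D4: 2-byte lead, need 1 cont bytes. acc=0x14
Byte[6]=BB: continuation. acc=(acc<<6)|0x3B=0x53B
Completed: cp=U+053B (starts at byte 5)
Byte[7]=F0: 4-byte lead, need 3 cont bytes. acc=0x0
Byte[8]=9B: continuation. acc=(acc<<6)|0x1B=0x1B
Byte[9]=9B: continuation. acc=(acc<<6)|0x1B=0x6DB
Byte[10]=A8: continuation. acc=(acc<<6)|0x28=0x1B6E8
Completed: cp=U+1B6E8 (starts at byte 7)
Byte[11]=E6: 3-byte lead, need 2 cont bytes. acc=0x6
Byte[12]=B5: continuation. acc=(acc<<6)|0x35=0x1B5
Byte[13]=BC: continuation. acc=(acc<<6)|0x3C=0x6D7C
Completed: cp=U+6D7C (starts at byte 11)
Byte[14]=EF: 3-byte lead, need 2 cont bytes. acc=0xF
Byte[15]: stream ended, expected continuation. INVALID

Answer: 15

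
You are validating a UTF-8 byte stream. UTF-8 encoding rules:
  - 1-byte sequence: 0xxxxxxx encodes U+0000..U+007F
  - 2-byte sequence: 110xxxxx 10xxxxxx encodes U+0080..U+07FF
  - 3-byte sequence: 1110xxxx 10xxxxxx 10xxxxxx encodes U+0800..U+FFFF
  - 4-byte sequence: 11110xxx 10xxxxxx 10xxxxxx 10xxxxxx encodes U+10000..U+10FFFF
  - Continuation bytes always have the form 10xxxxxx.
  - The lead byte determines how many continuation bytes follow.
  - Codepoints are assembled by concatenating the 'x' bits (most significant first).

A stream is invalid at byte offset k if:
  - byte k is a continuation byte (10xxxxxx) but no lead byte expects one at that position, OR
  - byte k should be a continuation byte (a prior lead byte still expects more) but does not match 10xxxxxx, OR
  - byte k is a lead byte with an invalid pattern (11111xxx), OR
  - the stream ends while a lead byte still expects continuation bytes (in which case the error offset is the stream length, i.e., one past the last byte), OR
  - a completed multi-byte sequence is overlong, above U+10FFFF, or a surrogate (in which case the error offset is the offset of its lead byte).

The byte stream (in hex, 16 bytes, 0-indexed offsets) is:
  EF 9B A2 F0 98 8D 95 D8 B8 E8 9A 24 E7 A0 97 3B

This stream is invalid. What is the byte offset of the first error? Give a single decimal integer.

Byte[0]=EF: 3-byte lead, need 2 cont bytes. acc=0xF
Byte[1]=9B: continuation. acc=(acc<<6)|0x1B=0x3DB
Byte[2]=A2: continuation. acc=(acc<<6)|0x22=0xF6E2
Completed: cp=U+F6E2 (starts at byte 0)
Byte[3]=F0: 4-byte lead, need 3 cont bytes. acc=0x0
Byte[4]=98: continuation. acc=(acc<<6)|0x18=0x18
Byte[5]=8D: continuation. acc=(acc<<6)|0x0D=0x60D
Byte[6]=95: continuation. acc=(acc<<6)|0x15=0x18355
Completed: cp=U+18355 (starts at byte 3)
Byte[7]=D8: 2-byte lead, need 1 cont bytes. acc=0x18
Byte[8]=B8: continuation. acc=(acc<<6)|0x38=0x638
Completed: cp=U+0638 (starts at byte 7)
Byte[9]=E8: 3-byte lead, need 2 cont bytes. acc=0x8
Byte[10]=9A: continuation. acc=(acc<<6)|0x1A=0x21A
Byte[11]=24: expected 10xxxxxx continuation. INVALID

Answer: 11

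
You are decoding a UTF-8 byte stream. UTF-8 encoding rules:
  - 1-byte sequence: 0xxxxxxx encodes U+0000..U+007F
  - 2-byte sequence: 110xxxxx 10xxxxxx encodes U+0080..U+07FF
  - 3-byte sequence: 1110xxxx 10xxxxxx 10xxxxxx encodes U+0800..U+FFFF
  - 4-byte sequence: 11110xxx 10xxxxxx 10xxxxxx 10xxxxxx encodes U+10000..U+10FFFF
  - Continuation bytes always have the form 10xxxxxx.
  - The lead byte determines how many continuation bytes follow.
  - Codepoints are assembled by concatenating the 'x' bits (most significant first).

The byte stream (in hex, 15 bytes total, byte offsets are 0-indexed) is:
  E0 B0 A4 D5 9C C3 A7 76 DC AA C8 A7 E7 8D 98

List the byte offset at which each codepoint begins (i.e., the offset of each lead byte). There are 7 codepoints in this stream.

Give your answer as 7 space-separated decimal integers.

Byte[0]=E0: 3-byte lead, need 2 cont bytes. acc=0x0
Byte[1]=B0: continuation. acc=(acc<<6)|0x30=0x30
Byte[2]=A4: continuation. acc=(acc<<6)|0x24=0xC24
Completed: cp=U+0C24 (starts at byte 0)
Byte[3]=D5: 2-byte lead, need 1 cont bytes. acc=0x15
Byte[4]=9C: continuation. acc=(acc<<6)|0x1C=0x55C
Completed: cp=U+055C (starts at byte 3)
Byte[5]=C3: 2-byte lead, need 1 cont bytes. acc=0x3
Byte[6]=A7: continuation. acc=(acc<<6)|0x27=0xE7
Completed: cp=U+00E7 (starts at byte 5)
Byte[7]=76: 1-byte ASCII. cp=U+0076
Byte[8]=DC: 2-byte lead, need 1 cont bytes. acc=0x1C
Byte[9]=AA: continuation. acc=(acc<<6)|0x2A=0x72A
Completed: cp=U+072A (starts at byte 8)
Byte[10]=C8: 2-byte lead, need 1 cont bytes. acc=0x8
Byte[11]=A7: continuation. acc=(acc<<6)|0x27=0x227
Completed: cp=U+0227 (starts at byte 10)
Byte[12]=E7: 3-byte lead, need 2 cont bytes. acc=0x7
Byte[13]=8D: continuation. acc=(acc<<6)|0x0D=0x1CD
Byte[14]=98: continuation. acc=(acc<<6)|0x18=0x7358
Completed: cp=U+7358 (starts at byte 12)

Answer: 0 3 5 7 8 10 12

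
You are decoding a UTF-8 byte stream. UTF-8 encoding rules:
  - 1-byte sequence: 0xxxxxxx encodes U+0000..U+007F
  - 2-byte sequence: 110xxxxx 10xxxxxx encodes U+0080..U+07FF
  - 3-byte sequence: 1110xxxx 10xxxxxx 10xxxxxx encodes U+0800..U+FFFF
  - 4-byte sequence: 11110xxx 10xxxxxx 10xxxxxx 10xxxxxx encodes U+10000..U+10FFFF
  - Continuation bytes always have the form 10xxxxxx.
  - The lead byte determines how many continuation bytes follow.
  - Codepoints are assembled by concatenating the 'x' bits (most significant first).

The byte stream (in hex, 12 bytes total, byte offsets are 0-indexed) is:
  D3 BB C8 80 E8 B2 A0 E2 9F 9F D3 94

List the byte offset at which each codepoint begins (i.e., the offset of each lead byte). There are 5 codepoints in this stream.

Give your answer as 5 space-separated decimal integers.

Answer: 0 2 4 7 10

Derivation:
Byte[0]=D3: 2-byte lead, need 1 cont bytes. acc=0x13
Byte[1]=BB: continuation. acc=(acc<<6)|0x3B=0x4FB
Completed: cp=U+04FB (starts at byte 0)
Byte[2]=C8: 2-byte lead, need 1 cont bytes. acc=0x8
Byte[3]=80: continuation. acc=(acc<<6)|0x00=0x200
Completed: cp=U+0200 (starts at byte 2)
Byte[4]=E8: 3-byte lead, need 2 cont bytes. acc=0x8
Byte[5]=B2: continuation. acc=(acc<<6)|0x32=0x232
Byte[6]=A0: continuation. acc=(acc<<6)|0x20=0x8CA0
Completed: cp=U+8CA0 (starts at byte 4)
Byte[7]=E2: 3-byte lead, need 2 cont bytes. acc=0x2
Byte[8]=9F: continuation. acc=(acc<<6)|0x1F=0x9F
Byte[9]=9F: continuation. acc=(acc<<6)|0x1F=0x27DF
Completed: cp=U+27DF (starts at byte 7)
Byte[10]=D3: 2-byte lead, need 1 cont bytes. acc=0x13
Byte[11]=94: continuation. acc=(acc<<6)|0x14=0x4D4
Completed: cp=U+04D4 (starts at byte 10)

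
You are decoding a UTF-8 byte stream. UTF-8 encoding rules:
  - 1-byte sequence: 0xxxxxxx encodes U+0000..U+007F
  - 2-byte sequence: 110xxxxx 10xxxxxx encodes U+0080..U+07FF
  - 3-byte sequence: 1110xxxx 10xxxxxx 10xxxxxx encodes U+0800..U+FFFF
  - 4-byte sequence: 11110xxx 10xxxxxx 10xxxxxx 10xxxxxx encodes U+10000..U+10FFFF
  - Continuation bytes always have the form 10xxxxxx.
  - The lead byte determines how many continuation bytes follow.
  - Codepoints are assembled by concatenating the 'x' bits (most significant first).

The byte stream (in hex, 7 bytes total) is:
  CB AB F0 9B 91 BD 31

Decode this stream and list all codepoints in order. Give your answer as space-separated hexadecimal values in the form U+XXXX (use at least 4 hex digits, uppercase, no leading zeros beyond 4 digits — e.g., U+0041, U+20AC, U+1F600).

Answer: U+02EB U+1B47D U+0031

Derivation:
Byte[0]=CB: 2-byte lead, need 1 cont bytes. acc=0xB
Byte[1]=AB: continuation. acc=(acc<<6)|0x2B=0x2EB
Completed: cp=U+02EB (starts at byte 0)
Byte[2]=F0: 4-byte lead, need 3 cont bytes. acc=0x0
Byte[3]=9B: continuation. acc=(acc<<6)|0x1B=0x1B
Byte[4]=91: continuation. acc=(acc<<6)|0x11=0x6D1
Byte[5]=BD: continuation. acc=(acc<<6)|0x3D=0x1B47D
Completed: cp=U+1B47D (starts at byte 2)
Byte[6]=31: 1-byte ASCII. cp=U+0031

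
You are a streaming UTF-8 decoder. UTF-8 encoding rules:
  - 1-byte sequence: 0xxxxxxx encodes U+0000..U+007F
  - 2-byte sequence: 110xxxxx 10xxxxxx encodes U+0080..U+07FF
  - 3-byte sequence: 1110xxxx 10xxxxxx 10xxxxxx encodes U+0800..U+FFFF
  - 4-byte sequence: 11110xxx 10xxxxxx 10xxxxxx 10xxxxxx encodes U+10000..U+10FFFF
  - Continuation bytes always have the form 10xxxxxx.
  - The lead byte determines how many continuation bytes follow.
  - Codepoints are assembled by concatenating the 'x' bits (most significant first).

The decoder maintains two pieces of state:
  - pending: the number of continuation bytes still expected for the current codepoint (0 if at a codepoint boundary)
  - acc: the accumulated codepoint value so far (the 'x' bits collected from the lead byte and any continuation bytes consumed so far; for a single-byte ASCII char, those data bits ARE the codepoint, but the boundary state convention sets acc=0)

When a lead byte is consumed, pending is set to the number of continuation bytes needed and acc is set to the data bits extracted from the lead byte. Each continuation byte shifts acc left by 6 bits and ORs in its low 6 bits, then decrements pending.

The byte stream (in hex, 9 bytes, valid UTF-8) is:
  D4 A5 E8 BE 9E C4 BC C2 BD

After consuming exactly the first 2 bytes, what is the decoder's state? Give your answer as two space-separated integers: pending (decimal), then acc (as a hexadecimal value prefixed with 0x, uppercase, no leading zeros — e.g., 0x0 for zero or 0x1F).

Byte[0]=D4: 2-byte lead. pending=1, acc=0x14
Byte[1]=A5: continuation. acc=(acc<<6)|0x25=0x525, pending=0

Answer: 0 0x525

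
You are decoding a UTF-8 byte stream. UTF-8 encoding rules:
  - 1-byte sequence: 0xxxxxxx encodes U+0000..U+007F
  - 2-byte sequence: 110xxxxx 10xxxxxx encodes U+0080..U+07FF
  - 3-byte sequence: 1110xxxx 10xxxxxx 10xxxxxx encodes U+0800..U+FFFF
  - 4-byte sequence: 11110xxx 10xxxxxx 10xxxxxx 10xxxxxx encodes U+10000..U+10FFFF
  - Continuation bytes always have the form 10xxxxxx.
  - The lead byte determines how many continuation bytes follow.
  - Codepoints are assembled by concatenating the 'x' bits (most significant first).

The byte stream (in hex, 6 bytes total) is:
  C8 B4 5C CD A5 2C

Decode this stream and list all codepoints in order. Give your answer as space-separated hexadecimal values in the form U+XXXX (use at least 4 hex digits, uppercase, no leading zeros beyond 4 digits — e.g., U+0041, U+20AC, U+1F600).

Answer: U+0234 U+005C U+0365 U+002C

Derivation:
Byte[0]=C8: 2-byte lead, need 1 cont bytes. acc=0x8
Byte[1]=B4: continuation. acc=(acc<<6)|0x34=0x234
Completed: cp=U+0234 (starts at byte 0)
Byte[2]=5C: 1-byte ASCII. cp=U+005C
Byte[3]=CD: 2-byte lead, need 1 cont bytes. acc=0xD
Byte[4]=A5: continuation. acc=(acc<<6)|0x25=0x365
Completed: cp=U+0365 (starts at byte 3)
Byte[5]=2C: 1-byte ASCII. cp=U+002C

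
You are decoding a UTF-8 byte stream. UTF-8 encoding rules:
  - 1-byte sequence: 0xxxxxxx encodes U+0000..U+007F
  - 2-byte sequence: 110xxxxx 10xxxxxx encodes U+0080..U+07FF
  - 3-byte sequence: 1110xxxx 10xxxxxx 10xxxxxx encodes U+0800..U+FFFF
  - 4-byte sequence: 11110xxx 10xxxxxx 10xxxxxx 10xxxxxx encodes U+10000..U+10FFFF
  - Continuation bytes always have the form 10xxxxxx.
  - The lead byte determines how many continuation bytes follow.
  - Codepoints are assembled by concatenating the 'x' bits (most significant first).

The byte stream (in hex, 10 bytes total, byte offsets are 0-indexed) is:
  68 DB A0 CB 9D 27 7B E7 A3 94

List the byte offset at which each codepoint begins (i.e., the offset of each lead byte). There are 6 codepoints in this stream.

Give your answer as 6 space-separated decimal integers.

Answer: 0 1 3 5 6 7

Derivation:
Byte[0]=68: 1-byte ASCII. cp=U+0068
Byte[1]=DB: 2-byte lead, need 1 cont bytes. acc=0x1B
Byte[2]=A0: continuation. acc=(acc<<6)|0x20=0x6E0
Completed: cp=U+06E0 (starts at byte 1)
Byte[3]=CB: 2-byte lead, need 1 cont bytes. acc=0xB
Byte[4]=9D: continuation. acc=(acc<<6)|0x1D=0x2DD
Completed: cp=U+02DD (starts at byte 3)
Byte[5]=27: 1-byte ASCII. cp=U+0027
Byte[6]=7B: 1-byte ASCII. cp=U+007B
Byte[7]=E7: 3-byte lead, need 2 cont bytes. acc=0x7
Byte[8]=A3: continuation. acc=(acc<<6)|0x23=0x1E3
Byte[9]=94: continuation. acc=(acc<<6)|0x14=0x78D4
Completed: cp=U+78D4 (starts at byte 7)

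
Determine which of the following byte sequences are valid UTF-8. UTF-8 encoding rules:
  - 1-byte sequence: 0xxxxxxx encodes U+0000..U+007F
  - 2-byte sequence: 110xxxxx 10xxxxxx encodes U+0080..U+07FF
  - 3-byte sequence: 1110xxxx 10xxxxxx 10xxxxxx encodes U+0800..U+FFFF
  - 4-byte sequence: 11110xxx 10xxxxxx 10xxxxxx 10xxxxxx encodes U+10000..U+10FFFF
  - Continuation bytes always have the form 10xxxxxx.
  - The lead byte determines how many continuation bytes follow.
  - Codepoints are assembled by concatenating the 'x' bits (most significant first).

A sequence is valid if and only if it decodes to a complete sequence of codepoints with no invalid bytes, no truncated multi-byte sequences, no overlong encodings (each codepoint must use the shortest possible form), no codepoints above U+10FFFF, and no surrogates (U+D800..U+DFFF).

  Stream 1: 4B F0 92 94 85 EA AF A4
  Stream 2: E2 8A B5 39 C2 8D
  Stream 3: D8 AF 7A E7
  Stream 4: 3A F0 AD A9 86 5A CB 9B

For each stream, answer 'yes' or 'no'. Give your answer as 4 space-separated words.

Answer: yes yes no yes

Derivation:
Stream 1: decodes cleanly. VALID
Stream 2: decodes cleanly. VALID
Stream 3: error at byte offset 4. INVALID
Stream 4: decodes cleanly. VALID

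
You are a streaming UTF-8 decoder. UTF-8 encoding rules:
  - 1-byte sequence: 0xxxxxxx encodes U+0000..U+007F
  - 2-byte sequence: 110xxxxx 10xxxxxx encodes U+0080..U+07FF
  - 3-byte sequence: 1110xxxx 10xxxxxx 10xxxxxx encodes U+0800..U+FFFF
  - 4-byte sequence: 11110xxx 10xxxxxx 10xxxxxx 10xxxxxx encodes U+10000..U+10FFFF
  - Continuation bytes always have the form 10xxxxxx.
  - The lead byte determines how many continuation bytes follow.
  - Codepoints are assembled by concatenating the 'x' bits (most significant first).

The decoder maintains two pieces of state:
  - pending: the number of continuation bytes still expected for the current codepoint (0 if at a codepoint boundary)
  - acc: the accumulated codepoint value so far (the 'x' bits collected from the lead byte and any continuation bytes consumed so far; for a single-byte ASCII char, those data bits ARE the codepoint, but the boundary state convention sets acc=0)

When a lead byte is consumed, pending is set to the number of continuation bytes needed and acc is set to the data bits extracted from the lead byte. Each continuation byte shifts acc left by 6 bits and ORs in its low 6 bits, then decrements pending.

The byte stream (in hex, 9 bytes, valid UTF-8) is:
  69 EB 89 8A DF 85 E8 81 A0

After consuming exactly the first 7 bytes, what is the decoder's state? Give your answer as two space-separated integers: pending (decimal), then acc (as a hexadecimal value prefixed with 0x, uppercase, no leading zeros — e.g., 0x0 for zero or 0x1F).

Byte[0]=69: 1-byte. pending=0, acc=0x0
Byte[1]=EB: 3-byte lead. pending=2, acc=0xB
Byte[2]=89: continuation. acc=(acc<<6)|0x09=0x2C9, pending=1
Byte[3]=8A: continuation. acc=(acc<<6)|0x0A=0xB24A, pending=0
Byte[4]=DF: 2-byte lead. pending=1, acc=0x1F
Byte[5]=85: continuation. acc=(acc<<6)|0x05=0x7C5, pending=0
Byte[6]=E8: 3-byte lead. pending=2, acc=0x8

Answer: 2 0x8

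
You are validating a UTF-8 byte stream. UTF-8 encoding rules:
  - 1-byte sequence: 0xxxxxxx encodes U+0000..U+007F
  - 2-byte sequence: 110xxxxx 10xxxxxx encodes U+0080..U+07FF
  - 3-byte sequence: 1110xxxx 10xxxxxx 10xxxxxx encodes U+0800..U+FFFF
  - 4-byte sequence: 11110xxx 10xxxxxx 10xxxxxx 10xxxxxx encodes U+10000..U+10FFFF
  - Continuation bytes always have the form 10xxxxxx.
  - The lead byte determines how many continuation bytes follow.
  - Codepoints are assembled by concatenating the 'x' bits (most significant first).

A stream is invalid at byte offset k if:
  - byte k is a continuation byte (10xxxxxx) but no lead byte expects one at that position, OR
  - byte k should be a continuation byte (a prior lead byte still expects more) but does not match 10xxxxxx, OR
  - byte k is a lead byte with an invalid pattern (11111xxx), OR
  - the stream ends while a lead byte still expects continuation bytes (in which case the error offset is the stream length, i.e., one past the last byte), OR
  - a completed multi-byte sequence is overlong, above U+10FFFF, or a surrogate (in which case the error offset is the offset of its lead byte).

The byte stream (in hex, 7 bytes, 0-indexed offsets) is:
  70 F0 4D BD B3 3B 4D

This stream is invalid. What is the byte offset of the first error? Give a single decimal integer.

Answer: 2

Derivation:
Byte[0]=70: 1-byte ASCII. cp=U+0070
Byte[1]=F0: 4-byte lead, need 3 cont bytes. acc=0x0
Byte[2]=4D: expected 10xxxxxx continuation. INVALID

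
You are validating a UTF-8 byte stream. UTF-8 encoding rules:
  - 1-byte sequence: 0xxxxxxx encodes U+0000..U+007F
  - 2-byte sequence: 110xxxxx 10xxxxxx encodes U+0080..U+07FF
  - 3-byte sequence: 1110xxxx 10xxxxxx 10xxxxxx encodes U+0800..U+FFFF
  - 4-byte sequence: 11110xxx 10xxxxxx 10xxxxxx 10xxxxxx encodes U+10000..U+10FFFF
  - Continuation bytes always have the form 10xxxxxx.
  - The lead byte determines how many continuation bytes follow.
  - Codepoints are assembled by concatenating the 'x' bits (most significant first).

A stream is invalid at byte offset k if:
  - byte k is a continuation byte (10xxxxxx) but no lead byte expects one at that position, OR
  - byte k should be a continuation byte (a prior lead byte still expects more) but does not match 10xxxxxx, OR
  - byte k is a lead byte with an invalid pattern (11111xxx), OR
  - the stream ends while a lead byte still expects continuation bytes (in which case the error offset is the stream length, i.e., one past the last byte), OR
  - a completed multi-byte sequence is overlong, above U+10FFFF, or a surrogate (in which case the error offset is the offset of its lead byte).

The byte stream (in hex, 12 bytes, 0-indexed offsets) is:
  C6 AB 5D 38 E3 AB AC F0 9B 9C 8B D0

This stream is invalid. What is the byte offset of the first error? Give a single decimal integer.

Answer: 12

Derivation:
Byte[0]=C6: 2-byte lead, need 1 cont bytes. acc=0x6
Byte[1]=AB: continuation. acc=(acc<<6)|0x2B=0x1AB
Completed: cp=U+01AB (starts at byte 0)
Byte[2]=5D: 1-byte ASCII. cp=U+005D
Byte[3]=38: 1-byte ASCII. cp=U+0038
Byte[4]=E3: 3-byte lead, need 2 cont bytes. acc=0x3
Byte[5]=AB: continuation. acc=(acc<<6)|0x2B=0xEB
Byte[6]=AC: continuation. acc=(acc<<6)|0x2C=0x3AEC
Completed: cp=U+3AEC (starts at byte 4)
Byte[7]=F0: 4-byte lead, need 3 cont bytes. acc=0x0
Byte[8]=9B: continuation. acc=(acc<<6)|0x1B=0x1B
Byte[9]=9C: continuation. acc=(acc<<6)|0x1C=0x6DC
Byte[10]=8B: continuation. acc=(acc<<6)|0x0B=0x1B70B
Completed: cp=U+1B70B (starts at byte 7)
Byte[11]=D0: 2-byte lead, need 1 cont bytes. acc=0x10
Byte[12]: stream ended, expected continuation. INVALID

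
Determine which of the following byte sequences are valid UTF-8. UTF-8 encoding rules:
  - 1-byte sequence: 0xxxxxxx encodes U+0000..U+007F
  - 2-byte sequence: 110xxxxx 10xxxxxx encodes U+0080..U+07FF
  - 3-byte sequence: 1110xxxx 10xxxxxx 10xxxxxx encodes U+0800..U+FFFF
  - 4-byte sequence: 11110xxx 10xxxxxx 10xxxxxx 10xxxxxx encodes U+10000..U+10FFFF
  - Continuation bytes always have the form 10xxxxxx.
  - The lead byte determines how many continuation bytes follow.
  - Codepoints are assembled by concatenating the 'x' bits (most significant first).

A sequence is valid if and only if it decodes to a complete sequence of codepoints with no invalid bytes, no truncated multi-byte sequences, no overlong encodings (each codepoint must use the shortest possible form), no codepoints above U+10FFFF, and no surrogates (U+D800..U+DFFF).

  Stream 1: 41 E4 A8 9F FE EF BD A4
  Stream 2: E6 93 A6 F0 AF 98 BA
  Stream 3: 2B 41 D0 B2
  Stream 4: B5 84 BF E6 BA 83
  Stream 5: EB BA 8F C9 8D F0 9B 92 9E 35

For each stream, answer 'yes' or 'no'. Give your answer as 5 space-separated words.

Answer: no yes yes no yes

Derivation:
Stream 1: error at byte offset 4. INVALID
Stream 2: decodes cleanly. VALID
Stream 3: decodes cleanly. VALID
Stream 4: error at byte offset 0. INVALID
Stream 5: decodes cleanly. VALID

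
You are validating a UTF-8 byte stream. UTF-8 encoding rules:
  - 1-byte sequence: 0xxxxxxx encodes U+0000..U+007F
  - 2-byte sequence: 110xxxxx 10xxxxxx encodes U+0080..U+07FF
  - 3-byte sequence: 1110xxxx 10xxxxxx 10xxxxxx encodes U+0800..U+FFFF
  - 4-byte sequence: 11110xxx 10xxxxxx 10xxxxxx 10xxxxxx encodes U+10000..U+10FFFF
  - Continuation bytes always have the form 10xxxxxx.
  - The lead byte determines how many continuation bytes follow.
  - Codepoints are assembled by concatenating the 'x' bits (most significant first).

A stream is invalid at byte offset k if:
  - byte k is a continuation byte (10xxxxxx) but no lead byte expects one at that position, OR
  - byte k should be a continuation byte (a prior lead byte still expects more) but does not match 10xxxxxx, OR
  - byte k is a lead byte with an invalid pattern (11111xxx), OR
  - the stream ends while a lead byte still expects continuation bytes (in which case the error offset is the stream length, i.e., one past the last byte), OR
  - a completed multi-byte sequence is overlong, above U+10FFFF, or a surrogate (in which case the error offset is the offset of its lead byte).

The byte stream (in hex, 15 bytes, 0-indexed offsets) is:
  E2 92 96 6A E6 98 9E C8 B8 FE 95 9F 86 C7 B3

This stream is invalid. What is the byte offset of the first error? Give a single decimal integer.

Answer: 9

Derivation:
Byte[0]=E2: 3-byte lead, need 2 cont bytes. acc=0x2
Byte[1]=92: continuation. acc=(acc<<6)|0x12=0x92
Byte[2]=96: continuation. acc=(acc<<6)|0x16=0x2496
Completed: cp=U+2496 (starts at byte 0)
Byte[3]=6A: 1-byte ASCII. cp=U+006A
Byte[4]=E6: 3-byte lead, need 2 cont bytes. acc=0x6
Byte[5]=98: continuation. acc=(acc<<6)|0x18=0x198
Byte[6]=9E: continuation. acc=(acc<<6)|0x1E=0x661E
Completed: cp=U+661E (starts at byte 4)
Byte[7]=C8: 2-byte lead, need 1 cont bytes. acc=0x8
Byte[8]=B8: continuation. acc=(acc<<6)|0x38=0x238
Completed: cp=U+0238 (starts at byte 7)
Byte[9]=FE: INVALID lead byte (not 0xxx/110x/1110/11110)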